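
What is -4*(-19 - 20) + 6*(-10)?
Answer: 96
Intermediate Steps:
-4*(-19 - 20) + 6*(-10) = -4*(-39) - 60 = 156 - 60 = 96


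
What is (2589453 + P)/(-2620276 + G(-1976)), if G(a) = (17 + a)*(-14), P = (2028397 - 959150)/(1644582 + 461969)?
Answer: -109096317517/109239415207 ≈ -0.99869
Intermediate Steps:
P = 1069247/2106551 ≈ 0.50758
G(a) = -238 - 14*a
(2589453 + P)/(-2620276 + G(-1976)) = (2589453 + 1069247/2106551)/(-2620276 + (-238 - 14*(-1976))) = 5454815875850/(2106551*(-2620276 + (-238 + 27664))) = 5454815875850/(2106551*(-2620276 + 27426)) = (5454815875850/2106551)/(-2592850) = (5454815875850/2106551)*(-1/2592850) = -109096317517/109239415207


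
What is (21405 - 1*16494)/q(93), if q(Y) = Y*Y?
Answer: 1637/2883 ≈ 0.56781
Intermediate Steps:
q(Y) = Y**2
(21405 - 1*16494)/q(93) = (21405 - 1*16494)/(93**2) = (21405 - 16494)/8649 = 4911*(1/8649) = 1637/2883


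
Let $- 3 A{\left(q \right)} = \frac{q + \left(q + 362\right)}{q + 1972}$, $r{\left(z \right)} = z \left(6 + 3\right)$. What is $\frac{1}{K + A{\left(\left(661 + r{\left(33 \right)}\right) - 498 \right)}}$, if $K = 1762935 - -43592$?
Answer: $\frac{3648}{6590209855} \approx 5.5355 \cdot 10^{-7}$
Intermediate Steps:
$r{\left(z \right)} = 9 z$ ($r{\left(z \right)} = z 9 = 9 z$)
$K = 1806527$ ($K = 1762935 + 43592 = 1806527$)
$A{\left(q \right)} = - \frac{362 + 2 q}{3 \left(1972 + q\right)}$ ($A{\left(q \right)} = - \frac{\left(q + \left(q + 362\right)\right) \frac{1}{q + 1972}}{3} = - \frac{\left(q + \left(362 + q\right)\right) \frac{1}{1972 + q}}{3} = - \frac{\left(362 + 2 q\right) \frac{1}{1972 + q}}{3} = - \frac{\frac{1}{1972 + q} \left(362 + 2 q\right)}{3} = - \frac{362 + 2 q}{3 \left(1972 + q\right)}$)
$\frac{1}{K + A{\left(\left(661 + r{\left(33 \right)}\right) - 498 \right)}} = \frac{1}{1806527 + \frac{2 \left(-181 - \left(\left(661 + 9 \cdot 33\right) - 498\right)\right)}{3 \left(1972 + \left(\left(661 + 9 \cdot 33\right) - 498\right)\right)}} = \frac{1}{1806527 + \frac{2 \left(-181 - \left(\left(661 + 297\right) - 498\right)\right)}{3 \left(1972 + \left(\left(661 + 297\right) - 498\right)\right)}} = \frac{1}{1806527 + \frac{2 \left(-181 - \left(958 - 498\right)\right)}{3 \left(1972 + \left(958 - 498\right)\right)}} = \frac{1}{1806527 + \frac{2 \left(-181 - 460\right)}{3 \left(1972 + 460\right)}} = \frac{1}{1806527 + \frac{2 \left(-181 - 460\right)}{3 \cdot 2432}} = \frac{1}{1806527 + \frac{2}{3} \cdot \frac{1}{2432} \left(-641\right)} = \frac{1}{1806527 - \frac{641}{3648}} = \frac{1}{\frac{6590209855}{3648}} = \frac{3648}{6590209855}$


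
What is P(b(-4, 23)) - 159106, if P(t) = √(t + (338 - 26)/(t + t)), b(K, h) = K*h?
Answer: -159106 + I*√49565/23 ≈ -1.5911e+5 + 9.6797*I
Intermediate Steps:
P(t) = √(t + 156/t) (P(t) = √(t + 312/((2*t))) = √(t + 312*(1/(2*t))) = √(t + 156/t))
P(b(-4, 23)) - 159106 = √(-4*23 + 156/((-4*23))) - 159106 = √(-92 + 156/(-92)) - 159106 = √(-92 + 156*(-1/92)) - 159106 = √(-92 - 39/23) - 159106 = √(-2155/23) - 159106 = I*√49565/23 - 159106 = -159106 + I*√49565/23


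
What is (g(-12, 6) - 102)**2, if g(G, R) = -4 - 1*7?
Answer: 12769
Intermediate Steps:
g(G, R) = -11 (g(G, R) = -4 - 7 = -11)
(g(-12, 6) - 102)**2 = (-11 - 102)**2 = (-113)**2 = 12769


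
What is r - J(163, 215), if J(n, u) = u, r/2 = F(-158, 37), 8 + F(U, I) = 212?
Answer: 193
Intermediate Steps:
F(U, I) = 204 (F(U, I) = -8 + 212 = 204)
r = 408 (r = 2*204 = 408)
r - J(163, 215) = 408 - 1*215 = 408 - 215 = 193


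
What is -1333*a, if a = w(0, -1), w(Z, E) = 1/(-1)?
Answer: 1333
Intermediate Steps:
w(Z, E) = -1
a = -1
-1333*a = -1333*(-1) = 1333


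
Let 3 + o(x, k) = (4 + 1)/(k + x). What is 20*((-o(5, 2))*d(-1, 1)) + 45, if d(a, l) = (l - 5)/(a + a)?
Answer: 955/7 ≈ 136.43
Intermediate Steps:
o(x, k) = -3 + 5/(k + x) (o(x, k) = -3 + (4 + 1)/(k + x) = -3 + 5/(k + x))
d(a, l) = (-5 + l)/(2*a) (d(a, l) = (-5 + l)/((2*a)) = (-5 + l)*(1/(2*a)) = (-5 + l)/(2*a))
20*((-o(5, 2))*d(-1, 1)) + 45 = 20*((-(5 - 3*2 - 3*5)/(2 + 5))*((½)*(-5 + 1)/(-1))) + 45 = 20*((-(5 - 6 - 15)/7)*((½)*(-1)*(-4))) + 45 = 20*(-(-16)/7*2) + 45 = 20*(-1*(-16/7)*2) + 45 = 20*((16/7)*2) + 45 = 20*(32/7) + 45 = 640/7 + 45 = 955/7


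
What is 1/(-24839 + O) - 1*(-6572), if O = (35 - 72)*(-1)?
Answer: 162998743/24802 ≈ 6572.0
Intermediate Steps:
O = 37 (O = -37*(-1) = 37)
1/(-24839 + O) - 1*(-6572) = 1/(-24839 + 37) - 1*(-6572) = 1/(-24802) + 6572 = -1/24802 + 6572 = 162998743/24802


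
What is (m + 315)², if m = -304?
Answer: 121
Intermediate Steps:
(m + 315)² = (-304 + 315)² = 11² = 121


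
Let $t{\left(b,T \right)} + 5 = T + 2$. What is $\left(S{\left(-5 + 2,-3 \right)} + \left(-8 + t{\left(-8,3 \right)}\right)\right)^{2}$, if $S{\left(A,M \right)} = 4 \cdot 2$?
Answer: $0$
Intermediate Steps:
$S{\left(A,M \right)} = 8$
$t{\left(b,T \right)} = -3 + T$ ($t{\left(b,T \right)} = -5 + \left(T + 2\right) = -5 + \left(2 + T\right) = -3 + T$)
$\left(S{\left(-5 + 2,-3 \right)} + \left(-8 + t{\left(-8,3 \right)}\right)\right)^{2} = \left(8 + \left(-8 + \left(-3 + 3\right)\right)\right)^{2} = \left(8 + \left(-8 + 0\right)\right)^{2} = \left(8 - 8\right)^{2} = 0^{2} = 0$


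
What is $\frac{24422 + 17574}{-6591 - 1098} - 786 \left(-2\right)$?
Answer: $\frac{12045112}{7689} \approx 1566.5$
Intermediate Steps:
$\frac{24422 + 17574}{-6591 - 1098} - 786 \left(-2\right) = \frac{41996}{-7689} - -1572 = 41996 \left(- \frac{1}{7689}\right) + 1572 = - \frac{41996}{7689} + 1572 = \frac{12045112}{7689}$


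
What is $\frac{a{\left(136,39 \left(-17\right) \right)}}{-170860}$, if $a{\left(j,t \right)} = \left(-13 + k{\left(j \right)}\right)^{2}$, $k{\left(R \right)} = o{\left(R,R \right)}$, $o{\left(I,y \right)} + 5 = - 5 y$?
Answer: $- \frac{121801}{42715} \approx -2.8515$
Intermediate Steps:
$o{\left(I,y \right)} = -5 - 5 y$
$k{\left(R \right)} = -5 - 5 R$
$a{\left(j,t \right)} = \left(-18 - 5 j\right)^{2}$ ($a{\left(j,t \right)} = \left(-13 - \left(5 + 5 j\right)\right)^{2} = \left(-18 - 5 j\right)^{2}$)
$\frac{a{\left(136,39 \left(-17\right) \right)}}{-170860} = \frac{\left(18 + 5 \cdot 136\right)^{2}}{-170860} = \left(18 + 680\right)^{2} \left(- \frac{1}{170860}\right) = 698^{2} \left(- \frac{1}{170860}\right) = 487204 \left(- \frac{1}{170860}\right) = - \frac{121801}{42715}$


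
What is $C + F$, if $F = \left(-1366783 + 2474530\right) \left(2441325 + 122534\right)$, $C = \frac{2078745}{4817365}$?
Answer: $\frac{2736366523059228078}{963473} \approx 2.8401 \cdot 10^{12}$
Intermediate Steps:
$C = \frac{415749}{963473}$ ($C = 2078745 \cdot \frac{1}{4817365} = \frac{415749}{963473} \approx 0.43151$)
$F = 2840107115673$ ($F = 1107747 \cdot 2563859 = 2840107115673$)
$C + F = \frac{415749}{963473} + 2840107115673 = \frac{2736366523059228078}{963473}$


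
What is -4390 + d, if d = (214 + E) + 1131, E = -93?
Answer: -3138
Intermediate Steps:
d = 1252 (d = (214 - 93) + 1131 = 121 + 1131 = 1252)
-4390 + d = -4390 + 1252 = -3138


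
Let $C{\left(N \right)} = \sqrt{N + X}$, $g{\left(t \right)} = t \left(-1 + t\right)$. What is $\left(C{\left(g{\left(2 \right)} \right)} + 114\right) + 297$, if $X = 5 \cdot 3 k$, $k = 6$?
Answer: $411 + 2 \sqrt{23} \approx 420.59$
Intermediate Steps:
$X = 90$ ($X = 5 \cdot 3 \cdot 6 = 15 \cdot 6 = 90$)
$C{\left(N \right)} = \sqrt{90 + N}$ ($C{\left(N \right)} = \sqrt{N + 90} = \sqrt{90 + N}$)
$\left(C{\left(g{\left(2 \right)} \right)} + 114\right) + 297 = \left(\sqrt{90 + 2 \left(-1 + 2\right)} + 114\right) + 297 = \left(\sqrt{90 + 2 \cdot 1} + 114\right) + 297 = \left(\sqrt{90 + 2} + 114\right) + 297 = \left(\sqrt{92} + 114\right) + 297 = \left(2 \sqrt{23} + 114\right) + 297 = \left(114 + 2 \sqrt{23}\right) + 297 = 411 + 2 \sqrt{23}$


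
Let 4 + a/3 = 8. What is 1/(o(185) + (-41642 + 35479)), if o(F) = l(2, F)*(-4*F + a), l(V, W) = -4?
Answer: -1/3251 ≈ -0.00030760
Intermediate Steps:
a = 12 (a = -12 + 3*8 = -12 + 24 = 12)
o(F) = -48 + 16*F (o(F) = -4*(-4*F + 12) = -4*(12 - 4*F) = -48 + 16*F)
1/(o(185) + (-41642 + 35479)) = 1/((-48 + 16*185) + (-41642 + 35479)) = 1/((-48 + 2960) - 6163) = 1/(2912 - 6163) = 1/(-3251) = -1/3251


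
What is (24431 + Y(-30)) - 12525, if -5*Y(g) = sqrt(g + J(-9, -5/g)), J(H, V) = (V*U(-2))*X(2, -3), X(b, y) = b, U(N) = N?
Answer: 11906 - 2*I*sqrt(69)/15 ≈ 11906.0 - 1.1075*I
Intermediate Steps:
J(H, V) = -4*V (J(H, V) = (V*(-2))*2 = -2*V*2 = -4*V)
Y(g) = -sqrt(g + 20/g)/5 (Y(g) = -sqrt(g - (-20)/g)/5 = -sqrt(g + 20/g)/5)
(24431 + Y(-30)) - 12525 = (24431 - sqrt(-30 + 20/(-30))/5) - 12525 = (24431 - sqrt(-30 + 20*(-1/30))/5) - 12525 = (24431 - sqrt(-30 - 2/3)/5) - 12525 = (24431 - 2*I*sqrt(69)/15) - 12525 = 11906 - 2*I*sqrt(69)/15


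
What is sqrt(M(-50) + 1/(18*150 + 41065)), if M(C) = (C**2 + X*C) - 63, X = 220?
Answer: 3*I*sqrt(1822373111990)/43765 ≈ 92.536*I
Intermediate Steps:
M(C) = -63 + C**2 + 220*C (M(C) = (C**2 + 220*C) - 63 = -63 + C**2 + 220*C)
sqrt(M(-50) + 1/(18*150 + 41065)) = sqrt((-63 + (-50)**2 + 220*(-50)) + 1/(18*150 + 41065)) = sqrt((-63 + 2500 - 11000) + 1/(2700 + 41065)) = sqrt(-8563 + 1/43765) = sqrt(-374759694/43765) = 3*I*sqrt(1822373111990)/43765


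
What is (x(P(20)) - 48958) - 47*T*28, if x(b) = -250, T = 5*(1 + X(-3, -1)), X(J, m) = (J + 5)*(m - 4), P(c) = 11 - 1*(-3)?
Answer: 10012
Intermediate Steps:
P(c) = 14 (P(c) = 11 + 3 = 14)
X(J, m) = (-4 + m)*(5 + J) (X(J, m) = (5 + J)*(-4 + m) = (-4 + m)*(5 + J))
T = -45 (T = 5*(1 + (-20 - 4*(-3) + 5*(-1) - 3*(-1))) = 5*(1 + (-20 + 12 - 5 + 3)) = 5*(1 - 10) = 5*(-9) = -45)
(x(P(20)) - 48958) - 47*T*28 = (-250 - 48958) - 47*(-45)*28 = -49208 + 2115*28 = -49208 + 59220 = 10012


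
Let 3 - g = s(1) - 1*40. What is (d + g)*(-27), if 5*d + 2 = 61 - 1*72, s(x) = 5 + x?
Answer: -4644/5 ≈ -928.80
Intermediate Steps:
g = 37 (g = 3 - ((5 + 1) - 1*40) = 3 - (6 - 40) = 3 - 1*(-34) = 3 + 34 = 37)
d = -13/5 (d = -⅖ + (61 - 1*72)/5 = -⅖ + (61 - 72)/5 = -⅖ + (⅕)*(-11) = -⅖ - 11/5 = -13/5 ≈ -2.6000)
(d + g)*(-27) = (-13/5 + 37)*(-27) = (172/5)*(-27) = -4644/5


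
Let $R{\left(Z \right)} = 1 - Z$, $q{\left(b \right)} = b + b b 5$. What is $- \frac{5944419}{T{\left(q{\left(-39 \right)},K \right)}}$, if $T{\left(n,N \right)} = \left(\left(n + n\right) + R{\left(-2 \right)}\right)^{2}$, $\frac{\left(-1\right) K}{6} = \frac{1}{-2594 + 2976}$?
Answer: $- \frac{660491}{25452025} \approx -0.02595$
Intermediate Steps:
$K = - \frac{3}{191}$ ($K = - \frac{6}{-2594 + 2976} = - \frac{6}{382} = \left(-6\right) \frac{1}{382} = - \frac{3}{191} \approx -0.015707$)
$q{\left(b \right)} = b + 5 b^{2}$ ($q{\left(b \right)} = b + b^{2} \cdot 5 = b + 5 b^{2}$)
$T{\left(n,N \right)} = \left(3 + 2 n\right)^{2}$ ($T{\left(n,N \right)} = \left(\left(n + n\right) + \left(1 - -2\right)\right)^{2} = \left(2 n + \left(1 + 2\right)\right)^{2} = \left(2 n + 3\right)^{2} = \left(3 + 2 n\right)^{2}$)
$- \frac{5944419}{T{\left(q{\left(-39 \right)},K \right)}} = - \frac{5944419}{\left(3 + 2 \left(- 39 \left(1 + 5 \left(-39\right)\right)\right)\right)^{2}} = - \frac{5944419}{\left(3 + 2 \left(- 39 \left(1 - 195\right)\right)\right)^{2}} = - \frac{5944419}{\left(3 + 2 \left(\left(-39\right) \left(-194\right)\right)\right)^{2}} = - \frac{5944419}{\left(3 + 2 \cdot 7566\right)^{2}} = - \frac{5944419}{\left(3 + 15132\right)^{2}} = - \frac{5944419}{15135^{2}} = - \frac{5944419}{229068225} = \left(-5944419\right) \frac{1}{229068225} = - \frac{660491}{25452025}$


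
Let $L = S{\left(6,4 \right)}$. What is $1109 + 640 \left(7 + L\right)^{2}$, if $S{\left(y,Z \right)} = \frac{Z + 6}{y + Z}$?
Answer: $42069$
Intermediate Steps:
$S{\left(y,Z \right)} = \frac{6 + Z}{Z + y}$
$L = 1$ ($L = \frac{6 + 4}{4 + 6} = \frac{1}{10} \cdot 10 = 1$)
$1109 + 640 \left(7 + L\right)^{2} = 1109 + 640 \left(7 + 1\right)^{2} = 1109 + 640 \cdot 8^{2} = 1109 + 640 \cdot 64 = 1109 + 40960 = 42069$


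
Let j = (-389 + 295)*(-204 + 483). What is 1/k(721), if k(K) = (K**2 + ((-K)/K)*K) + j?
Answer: 1/492894 ≈ 2.0288e-6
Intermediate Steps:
j = -26226 (j = -94*279 = -26226)
k(K) = -26226 + K**2 - K (k(K) = (K**2 + ((-K)/K)*K) - 26226 = (K**2 - K) - 26226 = -26226 + K**2 - K)
1/k(721) = 1/(-26226 + 721**2 - 1*721) = 1/(-26226 + 519841 - 721) = 1/492894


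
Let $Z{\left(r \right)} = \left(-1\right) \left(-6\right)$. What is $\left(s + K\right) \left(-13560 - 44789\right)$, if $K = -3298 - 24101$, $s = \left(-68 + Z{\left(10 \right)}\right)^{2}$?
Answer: $1374410695$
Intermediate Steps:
$Z{\left(r \right)} = 6$
$s = 3844$ ($s = \left(-68 + 6\right)^{2} = \left(-62\right)^{2} = 3844$)
$K = -27399$ ($K = -3298 - 24101 = -27399$)
$\left(s + K\right) \left(-13560 - 44789\right) = \left(3844 - 27399\right) \left(-13560 - 44789\right) = \left(-23555\right) \left(-58349\right) = 1374410695$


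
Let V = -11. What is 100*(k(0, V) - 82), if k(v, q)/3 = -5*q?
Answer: 8300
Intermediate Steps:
k(v, q) = -15*q (k(v, q) = 3*(-5*q) = -15*q)
100*(k(0, V) - 82) = 100*(-15*(-11) - 82) = 100*(165 - 82) = 100*83 = 8300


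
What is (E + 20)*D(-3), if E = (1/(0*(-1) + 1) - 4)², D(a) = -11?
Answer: -319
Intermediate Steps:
E = 9 (E = (1/(0 + 1) - 4)² = (1/1 - 4)² = (1 - 4)² = (-3)² = 9)
(E + 20)*D(-3) = (9 + 20)*(-11) = 29*(-11) = -319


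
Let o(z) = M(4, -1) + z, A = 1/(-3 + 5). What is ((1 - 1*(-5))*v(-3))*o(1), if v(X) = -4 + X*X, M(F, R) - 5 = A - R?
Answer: 225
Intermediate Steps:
A = ½ (A = 1/2 = ½ ≈ 0.50000)
M(F, R) = 11/2 - R (M(F, R) = 5 + (½ - R) = 11/2 - R)
o(z) = 13/2 + z (o(z) = (11/2 - 1*(-1)) + z = (11/2 + 1) + z = 13/2 + z)
v(X) = -4 + X²
((1 - 1*(-5))*v(-3))*o(1) = ((1 - 1*(-5))*(-4 + (-3)²))*(13/2 + 1) = ((1 + 5)*(-4 + 9))*(15/2) = (6*5)*(15/2) = 30*(15/2) = 225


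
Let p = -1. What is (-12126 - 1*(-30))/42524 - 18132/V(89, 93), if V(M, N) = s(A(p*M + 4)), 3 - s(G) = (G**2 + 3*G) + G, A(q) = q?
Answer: 28658354/12193757 ≈ 2.3502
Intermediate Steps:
s(G) = 3 - G**2 - 4*G (s(G) = 3 - ((G**2 + 3*G) + G) = 3 - (G**2 + 4*G) = 3 + (-G**2 - 4*G) = 3 - G**2 - 4*G)
V(M, N) = -13 - (4 - M)**2 + 4*M (V(M, N) = 3 - (-M + 4)**2 - 4*(-M + 4) = 3 - (4 - M)**2 - 4*(4 - M) = 3 - (4 - M)**2 + (-16 + 4*M) = -13 - (4 - M)**2 + 4*M)
(-12126 - 1*(-30))/42524 - 18132/V(89, 93) = (-12126 - 1*(-30))/42524 - 18132/(-29 - 1*89**2 + 12*89) = (-12126 + 30)*(1/42524) - 18132/(-29 - 1*7921 + 1068) = -12096*1/42524 - 18132/(-29 - 7921 + 1068) = -3024/10631 - 18132/(-6882) = -3024/10631 - 18132*(-1/6882) = -3024/10631 + 3022/1147 = 28658354/12193757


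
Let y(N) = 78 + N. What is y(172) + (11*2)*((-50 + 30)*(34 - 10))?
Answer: -10310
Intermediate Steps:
y(172) + (11*2)*((-50 + 30)*(34 - 10)) = (78 + 172) + (11*2)*((-50 + 30)*(34 - 10)) = 250 + 22*(-20*24) = 250 + 22*(-480) = 250 - 10560 = -10310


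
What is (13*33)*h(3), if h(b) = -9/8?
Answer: -3861/8 ≈ -482.63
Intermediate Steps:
h(b) = -9/8 (h(b) = -9*⅛ = -9/8)
(13*33)*h(3) = (13*33)*(-9/8) = 429*(-9/8) = -3861/8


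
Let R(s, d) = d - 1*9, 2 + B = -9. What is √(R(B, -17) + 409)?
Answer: √383 ≈ 19.570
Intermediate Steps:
B = -11 (B = -2 - 9 = -11)
R(s, d) = -9 + d (R(s, d) = d - 9 = -9 + d)
√(R(B, -17) + 409) = √((-9 - 17) + 409) = √(-26 + 409) = √383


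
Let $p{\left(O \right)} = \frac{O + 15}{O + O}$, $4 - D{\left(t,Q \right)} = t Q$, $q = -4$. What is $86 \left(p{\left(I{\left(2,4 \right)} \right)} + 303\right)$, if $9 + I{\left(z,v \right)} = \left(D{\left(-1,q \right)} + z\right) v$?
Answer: $25456$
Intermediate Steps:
$D{\left(t,Q \right)} = 4 - Q t$ ($D{\left(t,Q \right)} = 4 - t Q = 4 - Q t$)
$I{\left(z,v \right)} = -9 + v z$ ($I{\left(z,v \right)} = -9 + \left(\left(4 - \left(-4\right) \left(-1\right)\right) + z\right) v = -9 + \left(\left(4 - 4\right) + z\right) v = -9 + \left(0 + z\right) v = -9 + z v = -9 + v z$)
$p{\left(O \right)} = \frac{15 + O}{2 O}$
$86 \left(p{\left(I{\left(2,4 \right)} \right)} + 303\right) = 86 \left(\frac{15 + \left(-9 + 4 \cdot 2\right)}{2 \left(-9 + 4 \cdot 2\right)} + 303\right) = 86 \left(\frac{15 + \left(-9 + 8\right)}{2 \left(-9 + 8\right)} + 303\right) = 86 \left(\frac{15 - 1}{2 \left(-1\right)} + 303\right) = 86 \left(\frac{1}{2} \left(-1\right) 14 + 303\right) = 86 \left(-7 + 303\right) = 86 \cdot 296 = 25456$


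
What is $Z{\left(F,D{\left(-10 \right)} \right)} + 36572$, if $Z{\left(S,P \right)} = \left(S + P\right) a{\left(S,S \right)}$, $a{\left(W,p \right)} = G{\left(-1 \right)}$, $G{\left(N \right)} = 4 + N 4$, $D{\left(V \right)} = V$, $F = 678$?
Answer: $36572$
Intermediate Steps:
$G{\left(N \right)} = 4 + 4 N$
$a{\left(W,p \right)} = 0$ ($a{\left(W,p \right)} = 4 + 4 \left(-1\right) = 4 - 4 = 0$)
$Z{\left(S,P \right)} = 0$ ($Z{\left(S,P \right)} = \left(S + P\right) 0 = \left(P + S\right) 0 = 0$)
$Z{\left(F,D{\left(-10 \right)} \right)} + 36572 = 0 + 36572 = 36572$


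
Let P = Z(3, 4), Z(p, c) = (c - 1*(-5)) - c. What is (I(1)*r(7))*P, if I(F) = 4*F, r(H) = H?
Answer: 140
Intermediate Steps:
Z(p, c) = 5 (Z(p, c) = (c + 5) - c = (5 + c) - c = 5)
P = 5
(I(1)*r(7))*P = ((4*1)*7)*5 = (4*7)*5 = 28*5 = 140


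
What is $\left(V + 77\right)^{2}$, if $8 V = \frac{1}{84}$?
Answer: $\frac{2677545025}{451584} \approx 5929.2$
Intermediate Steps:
$V = \frac{1}{672}$ ($V = \frac{1}{8 \cdot 84} = \frac{1}{8} \cdot \frac{1}{84} = \frac{1}{672} \approx 0.0014881$)
$\left(V + 77\right)^{2} = \left(\frac{1}{672} + 77\right)^{2} = \left(\frac{51745}{672}\right)^{2} = \frac{2677545025}{451584}$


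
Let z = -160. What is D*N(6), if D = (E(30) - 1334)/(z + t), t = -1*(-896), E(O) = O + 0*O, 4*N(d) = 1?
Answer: -163/368 ≈ -0.44293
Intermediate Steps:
N(d) = ¼ (N(d) = (¼)*1 = ¼)
E(O) = O (E(O) = O + 0 = O)
t = 896
D = -163/92 (D = (30 - 1334)/(-160 + 896) = -1304/736 = -1304*1/736 = -163/92 ≈ -1.7717)
D*N(6) = -163/92*¼ = -163/368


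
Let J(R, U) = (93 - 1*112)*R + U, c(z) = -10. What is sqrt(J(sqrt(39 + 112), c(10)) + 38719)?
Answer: sqrt(38709 - 19*sqrt(151)) ≈ 196.15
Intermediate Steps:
J(R, U) = U - 19*R (J(R, U) = (93 - 112)*R + U = -19*R + U = U - 19*R)
sqrt(J(sqrt(39 + 112), c(10)) + 38719) = sqrt((-10 - 19*sqrt(39 + 112)) + 38719) = sqrt((-10 - 19*sqrt(151)) + 38719) = sqrt(38709 - 19*sqrt(151))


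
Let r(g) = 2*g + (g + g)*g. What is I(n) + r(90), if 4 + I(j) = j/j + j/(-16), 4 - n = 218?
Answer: 131123/8 ≈ 16390.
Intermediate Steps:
n = -214 (n = 4 - 1*218 = 4 - 218 = -214)
I(j) = -3 - j/16 (I(j) = -4 + (j/j + j/(-16)) = -4 + (1 + j*(-1/16)) = -4 + (1 - j/16) = -3 - j/16)
r(g) = 2*g + 2*g**2 (r(g) = 2*g + (2*g)*g = 2*g + 2*g**2)
I(n) + r(90) = (-3 - 1/16*(-214)) + 2*90*(1 + 90) = (-3 + 107/8) + 2*90*91 = 83/8 + 16380 = 131123/8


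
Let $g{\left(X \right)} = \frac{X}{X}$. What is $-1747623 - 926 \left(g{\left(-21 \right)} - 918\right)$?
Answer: $-898481$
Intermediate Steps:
$g{\left(X \right)} = 1$
$-1747623 - 926 \left(g{\left(-21 \right)} - 918\right) = -1747623 - 926 \left(1 - 918\right) = -1747623 - -849142 = -1747623 + 849142 = -898481$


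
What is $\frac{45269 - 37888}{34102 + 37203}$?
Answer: $\frac{7381}{71305} \approx 0.10351$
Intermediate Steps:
$\frac{45269 - 37888}{34102 + 37203} = \frac{7381}{71305}$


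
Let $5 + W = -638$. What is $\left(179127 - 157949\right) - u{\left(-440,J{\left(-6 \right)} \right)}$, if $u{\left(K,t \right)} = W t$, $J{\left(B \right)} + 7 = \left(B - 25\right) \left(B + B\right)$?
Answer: $255873$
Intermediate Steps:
$W = -643$ ($W = -5 - 638 = -643$)
$J{\left(B \right)} = -7 + 2 B \left(-25 + B\right)$ ($J{\left(B \right)} = -7 + \left(B - 25\right) \left(B + B\right) = -7 + \left(-25 + B\right) 2 B = -7 + 2 B \left(-25 + B\right)$)
$u{\left(K,t \right)} = - 643 t$
$\left(179127 - 157949\right) - u{\left(-440,J{\left(-6 \right)} \right)} = \left(179127 - 157949\right) - - 643 \left(-7 - -300 + 2 \left(-6\right)^{2}\right) = 21178 - - 643 \left(-7 + 300 + 2 \cdot 36\right) = 21178 - - 643 \left(-7 + 300 + 72\right) = 21178 - \left(-643\right) 365 = 21178 - -234695 = 21178 + 234695 = 255873$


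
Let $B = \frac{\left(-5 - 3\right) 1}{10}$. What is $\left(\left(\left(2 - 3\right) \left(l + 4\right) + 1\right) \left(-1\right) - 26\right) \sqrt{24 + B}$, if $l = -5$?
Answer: $- \frac{56 \sqrt{145}}{5} \approx -134.87$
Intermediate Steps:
$B = - \frac{4}{5}$ ($B = \left(-8\right) 1 \cdot \frac{1}{10} = \left(-8\right) \frac{1}{10} = - \frac{4}{5} \approx -0.8$)
$\left(\left(\left(2 - 3\right) \left(l + 4\right) + 1\right) \left(-1\right) - 26\right) \sqrt{24 + B} = \left(\left(\left(2 - 3\right) \left(-5 + 4\right) + 1\right) \left(-1\right) - 26\right) \sqrt{24 - \frac{4}{5}} = \left(\left(\left(-1\right) \left(-1\right) + 1\right) \left(-1\right) - 26\right) \sqrt{\frac{116}{5}} = \left(\left(1 + 1\right) \left(-1\right) - 26\right) \frac{2 \sqrt{145}}{5} = \left(2 \left(-1\right) - 26\right) \frac{2 \sqrt{145}}{5} = \left(-2 - 26\right) \frac{2 \sqrt{145}}{5} = - 28 \frac{2 \sqrt{145}}{5} = - \frac{56 \sqrt{145}}{5}$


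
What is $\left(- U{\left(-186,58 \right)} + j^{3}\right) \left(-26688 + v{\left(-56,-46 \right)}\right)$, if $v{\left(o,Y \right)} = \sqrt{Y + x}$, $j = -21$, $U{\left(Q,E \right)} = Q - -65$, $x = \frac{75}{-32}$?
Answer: $243928320 - \frac{2285 i \sqrt{3094}}{2} \approx 2.4393 \cdot 10^{8} - 63550.0 i$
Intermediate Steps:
$x = - \frac{75}{32}$ ($x = 75 \left(- \frac{1}{32}\right) = - \frac{75}{32} \approx -2.3438$)
$U{\left(Q,E \right)} = 65 + Q$ ($U{\left(Q,E \right)} = Q + 65 = 65 + Q$)
$v{\left(o,Y \right)} = \sqrt{- \frac{75}{32} + Y}$ ($v{\left(o,Y \right)} = \sqrt{Y - \frac{75}{32}} = \sqrt{- \frac{75}{32} + Y}$)
$\left(- U{\left(-186,58 \right)} + j^{3}\right) \left(-26688 + v{\left(-56,-46 \right)}\right) = \left(- (65 - 186) + \left(-21\right)^{3}\right) \left(-26688 + \frac{\sqrt{-150 + 64 \left(-46\right)}}{8}\right) = \left(\left(-1\right) \left(-121\right) - 9261\right) \left(-26688 + \frac{\sqrt{-150 - 2944}}{8}\right) = \left(121 - 9261\right) \left(-26688 + \frac{\sqrt{-3094}}{8}\right) = - 9140 \left(-26688 + \frac{i \sqrt{3094}}{8}\right) = 243928320 - \frac{2285 i \sqrt{3094}}{2}$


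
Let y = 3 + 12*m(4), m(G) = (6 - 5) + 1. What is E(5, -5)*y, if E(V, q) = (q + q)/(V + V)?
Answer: -27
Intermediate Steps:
m(G) = 2 (m(G) = 1 + 1 = 2)
E(V, q) = q/V (E(V, q) = (2*q)/((2*V)) = (2*q)*(1/(2*V)) = q/V)
y = 27 (y = 3 + 12*2 = 3 + 24 = 27)
E(5, -5)*y = -5/5*27 = -5*⅕*27 = -1*27 = -27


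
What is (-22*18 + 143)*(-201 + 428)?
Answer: -57431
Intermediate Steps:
(-22*18 + 143)*(-201 + 428) = (-396 + 143)*227 = -253*227 = -57431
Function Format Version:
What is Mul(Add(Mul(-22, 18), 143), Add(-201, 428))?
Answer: -57431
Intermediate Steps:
Mul(Add(Mul(-22, 18), 143), Add(-201, 428)) = Mul(Add(-396, 143), 227) = Mul(-253, 227) = -57431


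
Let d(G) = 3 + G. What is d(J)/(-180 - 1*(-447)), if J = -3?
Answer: 0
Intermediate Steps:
d(J)/(-180 - 1*(-447)) = (3 - 3)/(-180 - 1*(-447)) = 0/(-180 + 447) = 0/267 = 0*(1/267) = 0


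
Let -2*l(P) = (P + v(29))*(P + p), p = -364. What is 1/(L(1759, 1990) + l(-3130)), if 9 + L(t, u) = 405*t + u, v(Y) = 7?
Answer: -1/4741505 ≈ -2.1090e-7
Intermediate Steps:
L(t, u) = -9 + u + 405*t (L(t, u) = -9 + (405*t + u) = -9 + (u + 405*t) = -9 + u + 405*t)
l(P) = -(-364 + P)*(7 + P)/2 (l(P) = -(P + 7)*(P - 364)/2 = -(7 + P)*(-364 + P)/2 = -(-364 + P)*(7 + P)/2)
1/(L(1759, 1990) + l(-3130)) = 1/((-9 + 1990 + 405*1759) + (1274 - ½*(-3130)² + (357/2)*(-3130))) = 1/((-9 + 1990 + 712395) + (1274 - ½*9796900 - 558705)) = 1/(714376 + (1274 - 4898450 - 558705)) = 1/(714376 - 5455881) = 1/(-4741505) = -1/4741505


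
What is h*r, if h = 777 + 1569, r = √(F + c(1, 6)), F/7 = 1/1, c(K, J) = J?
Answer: 2346*√13 ≈ 8458.6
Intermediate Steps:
F = 7 (F = 7/1 = 7*1 = 7)
r = √13 (r = √(7 + 6) = √13 ≈ 3.6056)
h = 2346
h*r = 2346*√13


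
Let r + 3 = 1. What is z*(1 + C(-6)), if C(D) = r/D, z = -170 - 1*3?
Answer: -692/3 ≈ -230.67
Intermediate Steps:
r = -2 (r = -3 + 1 = -2)
z = -173 (z = -170 - 3 = -173)
C(D) = -2/D
z*(1 + C(-6)) = -173*(1 - 2/(-6)) = -173*(1 - 2*(-1/6)) = -173*(1 + 1/3) = -173*4/3 = -692/3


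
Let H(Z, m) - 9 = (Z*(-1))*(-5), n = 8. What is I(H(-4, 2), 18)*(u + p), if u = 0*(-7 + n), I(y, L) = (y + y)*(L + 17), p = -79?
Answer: 60830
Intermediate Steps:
H(Z, m) = 9 + 5*Z (H(Z, m) = 9 + (Z*(-1))*(-5) = 9 - Z*(-5) = 9 + 5*Z)
I(y, L) = 2*y*(17 + L) (I(y, L) = (2*y)*(17 + L) = 2*y*(17 + L))
u = 0 (u = 0*(-7 + 8) = 0*1 = 0)
I(H(-4, 2), 18)*(u + p) = (2*(9 + 5*(-4))*(17 + 18))*(0 - 79) = (2*(9 - 20)*35)*(-79) = (2*(-11)*35)*(-79) = -770*(-79) = 60830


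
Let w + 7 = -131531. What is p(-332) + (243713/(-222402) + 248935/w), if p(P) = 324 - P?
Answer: 5253962872/8045741 ≈ 653.01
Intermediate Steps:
w = -131538 (w = -7 - 131531 = -131538)
p(-332) + (243713/(-222402) + 248935/w) = (324 - 1*(-332)) + (243713/(-222402) + 248935/(-131538)) = (324 + 332) + (243713*(-1/222402) + 248935*(-1/131538)) = 656 + (-2413/2202 - 248935/131538) = 656 - 24043224/8045741 = 5253962872/8045741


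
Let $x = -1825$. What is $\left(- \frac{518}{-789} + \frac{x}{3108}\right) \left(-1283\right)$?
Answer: $- \frac{24237153}{272468} \approx -88.954$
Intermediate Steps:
$\left(- \frac{518}{-789} + \frac{x}{3108}\right) \left(-1283\right) = \left(- \frac{518}{-789} - \frac{1825}{3108}\right) \left(-1283\right) = \left(\left(-518\right) \left(- \frac{1}{789}\right) - \frac{1825}{3108}\right) \left(-1283\right) = \left(\frac{518}{789} - \frac{1825}{3108}\right) \left(-1283\right) = \frac{18891}{272468} \left(-1283\right) = - \frac{24237153}{272468}$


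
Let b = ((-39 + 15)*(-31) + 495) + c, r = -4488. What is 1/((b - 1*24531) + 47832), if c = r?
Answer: 1/20052 ≈ 4.9870e-5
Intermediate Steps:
c = -4488
b = -3249 (b = ((-39 + 15)*(-31) + 495) - 4488 = (-24*(-31) + 495) - 4488 = (744 + 495) - 4488 = 1239 - 4488 = -3249)
1/((b - 1*24531) + 47832) = 1/((-3249 - 1*24531) + 47832) = 1/((-3249 - 24531) + 47832) = 1/(-27780 + 47832) = 1/20052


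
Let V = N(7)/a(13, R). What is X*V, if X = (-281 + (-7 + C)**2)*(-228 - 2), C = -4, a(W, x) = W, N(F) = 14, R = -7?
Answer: 515200/13 ≈ 39631.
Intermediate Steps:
V = 14/13 ≈ 1.0769
X = 36800 (X = (-281 + (-7 - 4)**2)*(-228 - 2) = (-281 + (-11)**2)*(-230) = (-281 + 121)*(-230) = -160*(-230) = 36800)
X*V = 36800*(14/13) = 515200/13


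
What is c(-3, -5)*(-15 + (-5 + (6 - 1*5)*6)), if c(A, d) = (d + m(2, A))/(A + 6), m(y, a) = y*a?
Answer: 154/3 ≈ 51.333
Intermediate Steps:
m(y, a) = a*y
c(A, d) = (d + 2*A)/(6 + A) (c(A, d) = (d + A*2)/(A + 6) = (d + 2*A)/(6 + A))
c(-3, -5)*(-15 + (-5 + (6 - 1*5)*6)) = ((-5 + 2*(-3))/(6 - 3))*(-15 + (-5 + (6 - 1*5)*6)) = ((-5 - 6)/3)*(-15 + (-5 + (6 - 5)*6)) = ((⅓)*(-11))*(-15 + (-5 + 1*6)) = -11*(-15 + (-5 + 6))/3 = -11*(-15 + 1)/3 = -11/3*(-14) = 154/3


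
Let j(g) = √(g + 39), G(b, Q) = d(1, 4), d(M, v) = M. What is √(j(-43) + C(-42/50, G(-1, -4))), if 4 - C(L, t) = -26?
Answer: √(30 + 2*I) ≈ 5.4803 + 0.18247*I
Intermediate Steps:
G(b, Q) = 1
C(L, t) = 30 (C(L, t) = 4 - 1*(-26) = 4 + 26 = 30)
j(g) = √(39 + g)
√(j(-43) + C(-42/50, G(-1, -4))) = √(√(39 - 43) + 30) = √(√(-4) + 30) = √(2*I + 30) = √(30 + 2*I)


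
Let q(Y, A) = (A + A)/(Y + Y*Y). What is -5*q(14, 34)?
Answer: -34/21 ≈ -1.6190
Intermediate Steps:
q(Y, A) = 2*A/(Y + Y²) (q(Y, A) = (2*A)/(Y + Y²) = 2*A/(Y + Y²))
-5*q(14, 34) = -10*34/(14*(1 + 14)) = -10*34/(14*15) = -5*34/105 = -34/21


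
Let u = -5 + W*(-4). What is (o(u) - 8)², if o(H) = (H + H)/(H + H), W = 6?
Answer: 49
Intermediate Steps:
u = -29 (u = -5 + 6*(-4) = -5 - 24 = -29)
o(H) = 1 (o(H) = (2*H)/((2*H)) = (2*H)*(1/(2*H)) = 1)
(o(u) - 8)² = (1 - 8)² = (-7)² = 49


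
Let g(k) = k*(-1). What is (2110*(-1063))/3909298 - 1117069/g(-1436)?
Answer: -2185088227521/2806875964 ≈ -778.48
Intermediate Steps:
g(k) = -k
(2110*(-1063))/3909298 - 1117069/g(-1436) = (2110*(-1063))/3909298 - 1117069/((-1*(-1436))) = -2242930*1/3909298 - 1117069/1436 = -1121465/1954649 - 1117069*1/1436 = -1121465/1954649 - 1117069/1436 = -2185088227521/2806875964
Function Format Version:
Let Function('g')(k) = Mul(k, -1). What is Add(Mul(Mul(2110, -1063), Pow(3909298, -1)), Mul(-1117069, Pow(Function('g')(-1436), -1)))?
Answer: Rational(-2185088227521, 2806875964) ≈ -778.48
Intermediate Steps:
Function('g')(k) = Mul(-1, k)
Add(Mul(Mul(2110, -1063), Pow(3909298, -1)), Mul(-1117069, Pow(Function('g')(-1436), -1))) = Add(Mul(Mul(2110, -1063), Pow(3909298, -1)), Mul(-1117069, Pow(Mul(-1, -1436), -1))) = Add(Mul(-2242930, Rational(1, 3909298)), Mul(-1117069, Pow(1436, -1))) = Add(Rational(-1121465, 1954649), Mul(-1117069, Rational(1, 1436))) = Add(Rational(-1121465, 1954649), Rational(-1117069, 1436)) = Rational(-2185088227521, 2806875964)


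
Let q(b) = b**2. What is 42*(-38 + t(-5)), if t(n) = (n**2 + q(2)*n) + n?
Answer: -1596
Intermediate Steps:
t(n) = n**2 + 5*n (t(n) = (n**2 + 2**2*n) + n = (n**2 + 4*n) + n = n**2 + 5*n)
42*(-38 + t(-5)) = 42*(-38 - 5*(5 - 5)) = 42*(-38 - 5*0) = 42*(-38 + 0) = 42*(-38) = -1596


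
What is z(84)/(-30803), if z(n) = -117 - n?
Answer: 201/30803 ≈ 0.0065253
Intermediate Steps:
z(84)/(-30803) = (-117 - 1*84)/(-30803) = (-117 - 84)*(-1/30803) = -201*(-1/30803) = 201/30803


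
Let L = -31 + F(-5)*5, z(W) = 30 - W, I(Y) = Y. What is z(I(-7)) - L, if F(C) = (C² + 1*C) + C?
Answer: -7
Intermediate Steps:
F(C) = C² + 2*C (F(C) = (C² + C) + C = (C + C²) + C = C² + 2*C)
L = 44 (L = -31 - 5*(2 - 5)*5 = -31 - 5*(-3)*5 = -31 + 15*5 = -31 + 75 = 44)
z(I(-7)) - L = (30 - 1*(-7)) - 1*44 = (30 + 7) - 44 = 37 - 44 = -7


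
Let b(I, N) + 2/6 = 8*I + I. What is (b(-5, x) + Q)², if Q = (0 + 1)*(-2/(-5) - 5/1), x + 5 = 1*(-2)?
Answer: 561001/225 ≈ 2493.3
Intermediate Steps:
x = -7 (x = -5 + 1*(-2) = -5 - 2 = -7)
b(I, N) = -⅓ + 9*I (b(I, N) = -⅓ + (8*I + I) = -⅓ + 9*I)
Q = -23/5 (Q = 1*(-2*(-⅕) - 5*1) = 1*(⅖ - 5) = 1*(-23/5) = -23/5 ≈ -4.6000)
(b(-5, x) + Q)² = ((-⅓ + 9*(-5)) - 23/5)² = ((-⅓ - 45) - 23/5)² = (-136/3 - 23/5)² = (-749/15)² = 561001/225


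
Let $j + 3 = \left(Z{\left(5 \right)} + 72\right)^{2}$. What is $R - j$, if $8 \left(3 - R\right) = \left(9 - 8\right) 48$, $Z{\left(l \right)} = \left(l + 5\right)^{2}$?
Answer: $-29584$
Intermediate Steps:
$Z{\left(l \right)} = \left(5 + l\right)^{2}$
$j = 29581$ ($j = -3 + \left(\left(5 + 5\right)^{2} + 72\right)^{2} = -3 + \left(10^{2} + 72\right)^{2} = -3 + \left(100 + 72\right)^{2} = -3 + 172^{2} = -3 + 29584 = 29581$)
$R = -3$ ($R = 3 - \frac{\left(9 - 8\right) 48}{8} = 3 - \frac{1 \cdot 48}{8} = 3 - 6 = -3$)
$R - j = -3 - 29581 = -29584$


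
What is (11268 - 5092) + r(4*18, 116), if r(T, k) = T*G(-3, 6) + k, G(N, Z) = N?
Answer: 6076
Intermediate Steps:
r(T, k) = k - 3*T (r(T, k) = T*(-3) + k = -3*T + k = k - 3*T)
(11268 - 5092) + r(4*18, 116) = (11268 - 5092) + (116 - 12*18) = 6176 + (116 - 3*72) = 6176 + (116 - 216) = 6176 - 100 = 6076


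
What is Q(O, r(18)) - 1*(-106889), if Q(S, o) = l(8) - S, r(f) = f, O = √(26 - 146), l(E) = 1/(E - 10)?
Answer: 213777/2 - 2*I*√30 ≈ 1.0689e+5 - 10.954*I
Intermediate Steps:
l(E) = 1/(-10 + E)
O = 2*I*√30 (O = √(-120) = 2*I*√30 ≈ 10.954*I)
Q(S, o) = -½ - S (Q(S, o) = 1/(-10 + 8) - S = 1/(-2) - S = -½ - S)
Q(O, r(18)) - 1*(-106889) = (-½ - 2*I*√30) - 1*(-106889) = (-½ - 2*I*√30) + 106889 = 213777/2 - 2*I*√30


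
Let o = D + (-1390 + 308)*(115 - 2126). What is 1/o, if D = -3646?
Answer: 1/2172256 ≈ 4.6035e-7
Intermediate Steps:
o = 2172256 (o = -3646 + (-1390 + 308)*(115 - 2126) = -3646 - 1082*(-2011) = -3646 + 2175902 = 2172256)
1/o = 1/2172256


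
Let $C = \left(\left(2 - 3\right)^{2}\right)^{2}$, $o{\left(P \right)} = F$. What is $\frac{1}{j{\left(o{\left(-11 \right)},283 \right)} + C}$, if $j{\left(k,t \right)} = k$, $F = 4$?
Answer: $\frac{1}{5} \approx 0.2$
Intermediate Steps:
$o{\left(P \right)} = 4$
$C = 1$ ($C = \left(\left(2 - 3\right)^{2}\right)^{2} = \left(\left(-1\right)^{2}\right)^{2} = 1^{2} = 1$)
$\frac{1}{j{\left(o{\left(-11 \right)},283 \right)} + C} = \frac{1}{4 + 1} = \frac{1}{5}$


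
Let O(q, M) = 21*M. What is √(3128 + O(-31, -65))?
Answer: √1763 ≈ 41.988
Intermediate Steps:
√(3128 + O(-31, -65)) = √(3128 + 21*(-65)) = √(3128 - 1365) = √1763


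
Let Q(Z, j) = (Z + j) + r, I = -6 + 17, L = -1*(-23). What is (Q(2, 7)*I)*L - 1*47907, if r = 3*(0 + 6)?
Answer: -41076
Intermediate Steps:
L = 23
I = 11
r = 18 (r = 3*6 = 18)
Q(Z, j) = 18 + Z + j (Q(Z, j) = (Z + j) + 18 = 18 + Z + j)
(Q(2, 7)*I)*L - 1*47907 = ((18 + 2 + 7)*11)*23 - 1*47907 = (27*11)*23 - 47907 = 297*23 - 47907 = 6831 - 47907 = -41076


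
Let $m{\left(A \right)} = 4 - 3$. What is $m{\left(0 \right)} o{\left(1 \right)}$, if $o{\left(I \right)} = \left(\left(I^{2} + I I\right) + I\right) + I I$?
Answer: $4$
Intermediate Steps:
$m{\left(A \right)} = 1$
$o{\left(I \right)} = I + 3 I^{2}$ ($o{\left(I \right)} = \left(\left(I^{2} + I^{2}\right) + I\right) + I^{2} = \left(2 I^{2} + I\right) + I^{2} = \left(I + 2 I^{2}\right) + I^{2} = I + 3 I^{2}$)
$m{\left(0 \right)} o{\left(1 \right)} = 1 \cdot 1 \left(1 + 3 \cdot 1\right) = 1 \cdot 1 \left(1 + 3\right) = 1 \cdot 1 \cdot 4 = 1 \cdot 4 = 4$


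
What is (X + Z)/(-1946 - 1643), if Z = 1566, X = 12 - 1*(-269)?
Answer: -1847/3589 ≈ -0.51463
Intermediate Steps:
X = 281 (X = 12 + 269 = 281)
(X + Z)/(-1946 - 1643) = (281 + 1566)/(-1946 - 1643) = 1847/(-3589) = 1847*(-1/3589) = -1847/3589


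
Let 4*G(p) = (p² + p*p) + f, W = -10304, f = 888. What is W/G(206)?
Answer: -161/335 ≈ -0.48060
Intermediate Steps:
G(p) = 222 + p²/2 (G(p) = ((p² + p*p) + 888)/4 = ((p² + p²) + 888)/4 = (2*p² + 888)/4 = (888 + 2*p²)/4 = 222 + p²/2)
W/G(206) = -10304/(222 + (½)*206²) = -10304/(222 + (½)*42436) = -10304/(222 + 21218) = -10304/21440 = -10304*1/21440 = -161/335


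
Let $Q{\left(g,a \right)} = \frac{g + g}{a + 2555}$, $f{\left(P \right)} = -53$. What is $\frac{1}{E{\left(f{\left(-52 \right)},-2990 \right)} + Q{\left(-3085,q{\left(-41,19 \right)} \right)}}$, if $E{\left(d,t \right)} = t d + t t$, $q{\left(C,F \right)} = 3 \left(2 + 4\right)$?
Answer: $\frac{2573}{23410614440} \approx 1.0991 \cdot 10^{-7}$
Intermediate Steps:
$q{\left(C,F \right)} = 18$ ($q{\left(C,F \right)} = 3 \cdot 6 = 18$)
$Q{\left(g,a \right)} = \frac{2 g}{2555 + a}$
$E{\left(d,t \right)} = t^{2} + d t$ ($E{\left(d,t \right)} = d t + t^{2} = t^{2} + d t$)
$\frac{1}{E{\left(f{\left(-52 \right)},-2990 \right)} + Q{\left(-3085,q{\left(-41,19 \right)} \right)}} = \frac{1}{- 2990 \left(-53 - 2990\right) + 2 \left(-3085\right) \frac{1}{2555 + 18}} = \frac{1}{\left(-2990\right) \left(-3043\right) + 2 \left(-3085\right) \frac{1}{2573}} = \frac{1}{9098570 + 2 \left(-3085\right) \frac{1}{2573}} = \frac{1}{9098570 - \frac{6170}{2573}} = \frac{1}{\frac{23410614440}{2573}} = \frac{2573}{23410614440}$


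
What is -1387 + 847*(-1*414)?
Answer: -352045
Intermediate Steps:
-1387 + 847*(-1*414) = -1387 + 847*(-414) = -1387 - 350658 = -352045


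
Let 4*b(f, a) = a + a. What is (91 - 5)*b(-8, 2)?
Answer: 86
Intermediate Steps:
b(f, a) = a/2 (b(f, a) = (a + a)/4 = (2*a)/4 = a/2)
(91 - 5)*b(-8, 2) = (91 - 5)*((½)*2) = 86*1 = 86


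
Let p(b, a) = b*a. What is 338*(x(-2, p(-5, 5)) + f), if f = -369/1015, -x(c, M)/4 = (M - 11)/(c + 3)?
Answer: 49277358/1015 ≈ 48549.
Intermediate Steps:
p(b, a) = a*b
x(c, M) = -4*(-11 + M)/(3 + c) (x(c, M) = -4*(M - 11)/(c + 3) = -4*(-11 + M)/(3 + c))
f = -369/1015 (f = -369*1/1015 = -369/1015 ≈ -0.36355)
338*(x(-2, p(-5, 5)) + f) = 338*(4*(11 - 5*(-5))/(3 - 2) - 369/1015) = 338*(4*(11 - 1*(-25))/1 - 369/1015) = 338*(4*1*(11 + 25) - 369/1015) = 338*(4*1*36 - 369/1015) = 338*(144 - 369/1015) = 338*(145791/1015) = 49277358/1015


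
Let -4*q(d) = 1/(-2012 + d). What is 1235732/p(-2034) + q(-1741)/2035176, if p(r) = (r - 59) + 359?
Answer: -6292360136297375/8829545950368 ≈ -712.65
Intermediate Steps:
q(d) = -1/(4*(-2012 + d))
p(r) = 300 + r (p(r) = (-59 + r) + 359 = 300 + r)
1235732/p(-2034) + q(-1741)/2035176 = 1235732/(300 - 2034) - 1/(-8048 + 4*(-1741))/2035176 = 1235732/(-1734) - 1/(-8048 - 6964)*(1/2035176) = 1235732*(-1/1734) - 1/(-15012)*(1/2035176) = -617866/867 - 1*(-1/15012)*(1/2035176) = -617866/867 + (1/15012)*(1/2035176) = -617866/867 + 1/30552062112 = -6292360136297375/8829545950368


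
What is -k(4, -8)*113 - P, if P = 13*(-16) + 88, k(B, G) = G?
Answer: 1024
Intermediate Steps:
P = -120 (P = -208 + 88 = -120)
-k(4, -8)*113 - P = -1*(-8)*113 - 1*(-120) = 8*113 + 120 = 904 + 120 = 1024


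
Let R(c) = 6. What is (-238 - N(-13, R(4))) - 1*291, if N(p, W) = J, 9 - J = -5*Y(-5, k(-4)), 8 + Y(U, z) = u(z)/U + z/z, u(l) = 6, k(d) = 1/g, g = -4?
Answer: -497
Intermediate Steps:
k(d) = -¼ (k(d) = 1/(-4) = -¼)
Y(U, z) = -7 + 6/U (Y(U, z) = -8 + (6/U + z/z) = -8 + (6/U + 1) = -8 + (1 + 6/U) = -7 + 6/U)
J = -32 (J = 9 - (-5)*(-7 + 6/(-5)) = 9 - (-5)*(-7 + 6*(-⅕)) = 9 - (-5)*(-7 - 6/5) = 9 - (-5)*(-41)/5 = 9 - 1*41 = 9 - 41 = -32)
N(p, W) = -32
(-238 - N(-13, R(4))) - 1*291 = (-238 - 1*(-32)) - 1*291 = (-238 + 32) - 291 = -206 - 291 = -497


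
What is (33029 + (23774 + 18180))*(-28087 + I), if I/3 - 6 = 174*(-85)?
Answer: -5431693537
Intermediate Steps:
I = -44352 (I = 18 + 3*(174*(-85)) = 18 + 3*(-14790) = 18 - 44370 = -44352)
(33029 + (23774 + 18180))*(-28087 + I) = (33029 + (23774 + 18180))*(-28087 - 44352) = (33029 + 41954)*(-72439) = 74983*(-72439) = -5431693537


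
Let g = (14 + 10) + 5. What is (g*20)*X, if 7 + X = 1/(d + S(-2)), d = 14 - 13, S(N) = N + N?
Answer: -12760/3 ≈ -4253.3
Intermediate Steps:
S(N) = 2*N
g = 29 (g = 24 + 5 = 29)
d = 1
X = -22/3 (X = -7 + 1/(1 + 2*(-2)) = -7 + 1/(1 - 4) = -7 + 1/(-3) = -7 - ⅓ = -22/3 ≈ -7.3333)
(g*20)*X = (29*20)*(-22/3) = 580*(-22/3) = -12760/3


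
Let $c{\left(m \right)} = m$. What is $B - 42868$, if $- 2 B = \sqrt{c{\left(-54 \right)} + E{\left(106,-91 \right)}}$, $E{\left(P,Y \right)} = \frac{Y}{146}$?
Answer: $-42868 - \frac{5 i \sqrt{46574}}{292} \approx -42868.0 - 3.6954 i$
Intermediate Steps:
$E{\left(P,Y \right)} = \frac{Y}{146}$ ($E{\left(P,Y \right)} = Y \frac{1}{146} = \frac{Y}{146}$)
$B = - \frac{5 i \sqrt{46574}}{292}$ ($B = - \frac{\sqrt{-54 + \frac{1}{146} \left(-91\right)}}{2} = - \frac{\sqrt{-54 - \frac{91}{146}}}{2} = - \frac{\sqrt{- \frac{7975}{146}}}{2} = - \frac{\frac{5}{146} i \sqrt{46574}}{2} = - \frac{5 i \sqrt{46574}}{292} \approx - 3.6954 i$)
$B - 42868 = - \frac{5 i \sqrt{46574}}{292} - 42868 = -42868 - \frac{5 i \sqrt{46574}}{292}$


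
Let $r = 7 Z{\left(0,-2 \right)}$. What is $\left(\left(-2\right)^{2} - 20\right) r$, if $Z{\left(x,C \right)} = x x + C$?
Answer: $224$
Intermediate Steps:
$Z{\left(x,C \right)} = C + x^{2}$ ($Z{\left(x,C \right)} = x^{2} + C = C + x^{2}$)
$r = -14$ ($r = 7 \left(-2 + 0^{2}\right) = 7 \left(-2 + 0\right) = 7 \left(-2\right) = -14$)
$\left(\left(-2\right)^{2} - 20\right) r = \left(\left(-2\right)^{2} - 20\right) \left(-14\right) = \left(4 - 20\right) \left(-14\right) = \left(-16\right) \left(-14\right) = 224$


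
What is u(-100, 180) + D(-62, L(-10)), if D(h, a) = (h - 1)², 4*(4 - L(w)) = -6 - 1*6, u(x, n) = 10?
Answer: 3979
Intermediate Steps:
L(w) = 7 (L(w) = 4 - (-6 - 1*6)/4 = 4 - (-6 - 6)/4 = 4 - ¼*(-12) = 4 + 3 = 7)
D(h, a) = (-1 + h)²
u(-100, 180) + D(-62, L(-10)) = 10 + (-1 - 62)² = 10 + (-63)² = 10 + 3969 = 3979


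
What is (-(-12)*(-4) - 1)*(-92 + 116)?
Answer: -1176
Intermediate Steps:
(-(-12)*(-4) - 1)*(-92 + 116) = (-4*12 - 1)*24 = (-48 - 1)*24 = -49*24 = -1176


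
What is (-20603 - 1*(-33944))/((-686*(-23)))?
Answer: 13341/15778 ≈ 0.84554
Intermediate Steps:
(-20603 - 1*(-33944))/((-686*(-23))) = (-20603 + 33944)/15778 = 13341*(1/15778) = 13341/15778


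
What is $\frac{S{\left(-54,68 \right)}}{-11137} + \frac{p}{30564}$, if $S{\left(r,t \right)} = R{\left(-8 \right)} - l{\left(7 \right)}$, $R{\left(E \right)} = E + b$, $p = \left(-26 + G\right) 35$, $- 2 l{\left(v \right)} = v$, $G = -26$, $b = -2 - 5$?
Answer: $- \frac{9958927}{170195634} \approx -0.058515$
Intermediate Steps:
$b = -7$ ($b = -2 - 5 = -7$)
$l{\left(v \right)} = - \frac{v}{2}$
$p = -1820$ ($p = \left(-26 - 26\right) 35 = \left(-52\right) 35 = -1820$)
$R{\left(E \right)} = -7 + E$ ($R{\left(E \right)} = E - 7 = -7 + E$)
$S{\left(r,t \right)} = - \frac{23}{2}$ ($S{\left(r,t \right)} = \left(-7 - 8\right) - \left(- \frac{1}{2}\right) 7 = -15 - - \frac{7}{2} = -15 + \frac{7}{2} = - \frac{23}{2}$)
$\frac{S{\left(-54,68 \right)}}{-11137} + \frac{p}{30564} = - \frac{23}{2 \left(-11137\right)} - \frac{1820}{30564} = \left(- \frac{23}{2}\right) \left(- \frac{1}{11137}\right) - \frac{455}{7641} = \frac{23}{22274} - \frac{455}{7641} = - \frac{9958927}{170195634}$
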